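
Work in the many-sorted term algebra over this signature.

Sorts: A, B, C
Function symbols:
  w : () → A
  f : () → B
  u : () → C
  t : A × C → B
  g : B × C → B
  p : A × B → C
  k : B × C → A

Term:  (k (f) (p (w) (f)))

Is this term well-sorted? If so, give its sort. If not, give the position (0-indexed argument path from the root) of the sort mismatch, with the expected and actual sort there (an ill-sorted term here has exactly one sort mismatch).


  (f) : B
    (w) : A
    (f) : B
  (p (w) (f)) : C
(k (f) (p (w) (f))) : A

well-sorted; sort = A


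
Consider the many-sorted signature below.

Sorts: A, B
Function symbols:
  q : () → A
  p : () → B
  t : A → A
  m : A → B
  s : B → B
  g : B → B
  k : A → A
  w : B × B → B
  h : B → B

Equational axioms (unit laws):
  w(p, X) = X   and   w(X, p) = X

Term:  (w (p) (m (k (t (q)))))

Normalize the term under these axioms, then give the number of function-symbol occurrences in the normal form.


size = 4

1. (w (p) (m (k (t (q)))))  →  (m (k (t (q))))
normal form: (m (k (t (q))))


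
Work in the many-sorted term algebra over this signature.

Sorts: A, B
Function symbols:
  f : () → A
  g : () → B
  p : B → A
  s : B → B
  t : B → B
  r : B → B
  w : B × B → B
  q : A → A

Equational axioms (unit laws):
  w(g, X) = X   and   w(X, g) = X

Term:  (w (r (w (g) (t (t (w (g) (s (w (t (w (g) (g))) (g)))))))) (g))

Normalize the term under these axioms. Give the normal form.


1. (w (r (w (g) (t (t (w (g) (s (w (t (w (g) (g))) (g)))))))) (g))  →  (r (w (g) (t (t (w (g) (s (w (t (w (g) (g))) (g))))))))
2. (r (w (g) (t (t (w (g) (s (w (t (w (g) (g))) (g))))))))  →  (r (t (t (w (g) (s (w (t (w (g) (g))) (g)))))))
3. (r (t (t (w (g) (s (w (t (w (g) (g))) (g)))))))  →  (r (t (t (s (w (t (w (g) (g))) (g))))))
4. (r (t (t (s (w (t (w (g) (g))) (g))))))  →  (r (t (t (s (t (w (g) (g)))))))
5. (r (t (t (s (t (w (g) (g)))))))  →  (r (t (t (s (t (g))))))

normal form = (r (t (t (s (t (g))))))


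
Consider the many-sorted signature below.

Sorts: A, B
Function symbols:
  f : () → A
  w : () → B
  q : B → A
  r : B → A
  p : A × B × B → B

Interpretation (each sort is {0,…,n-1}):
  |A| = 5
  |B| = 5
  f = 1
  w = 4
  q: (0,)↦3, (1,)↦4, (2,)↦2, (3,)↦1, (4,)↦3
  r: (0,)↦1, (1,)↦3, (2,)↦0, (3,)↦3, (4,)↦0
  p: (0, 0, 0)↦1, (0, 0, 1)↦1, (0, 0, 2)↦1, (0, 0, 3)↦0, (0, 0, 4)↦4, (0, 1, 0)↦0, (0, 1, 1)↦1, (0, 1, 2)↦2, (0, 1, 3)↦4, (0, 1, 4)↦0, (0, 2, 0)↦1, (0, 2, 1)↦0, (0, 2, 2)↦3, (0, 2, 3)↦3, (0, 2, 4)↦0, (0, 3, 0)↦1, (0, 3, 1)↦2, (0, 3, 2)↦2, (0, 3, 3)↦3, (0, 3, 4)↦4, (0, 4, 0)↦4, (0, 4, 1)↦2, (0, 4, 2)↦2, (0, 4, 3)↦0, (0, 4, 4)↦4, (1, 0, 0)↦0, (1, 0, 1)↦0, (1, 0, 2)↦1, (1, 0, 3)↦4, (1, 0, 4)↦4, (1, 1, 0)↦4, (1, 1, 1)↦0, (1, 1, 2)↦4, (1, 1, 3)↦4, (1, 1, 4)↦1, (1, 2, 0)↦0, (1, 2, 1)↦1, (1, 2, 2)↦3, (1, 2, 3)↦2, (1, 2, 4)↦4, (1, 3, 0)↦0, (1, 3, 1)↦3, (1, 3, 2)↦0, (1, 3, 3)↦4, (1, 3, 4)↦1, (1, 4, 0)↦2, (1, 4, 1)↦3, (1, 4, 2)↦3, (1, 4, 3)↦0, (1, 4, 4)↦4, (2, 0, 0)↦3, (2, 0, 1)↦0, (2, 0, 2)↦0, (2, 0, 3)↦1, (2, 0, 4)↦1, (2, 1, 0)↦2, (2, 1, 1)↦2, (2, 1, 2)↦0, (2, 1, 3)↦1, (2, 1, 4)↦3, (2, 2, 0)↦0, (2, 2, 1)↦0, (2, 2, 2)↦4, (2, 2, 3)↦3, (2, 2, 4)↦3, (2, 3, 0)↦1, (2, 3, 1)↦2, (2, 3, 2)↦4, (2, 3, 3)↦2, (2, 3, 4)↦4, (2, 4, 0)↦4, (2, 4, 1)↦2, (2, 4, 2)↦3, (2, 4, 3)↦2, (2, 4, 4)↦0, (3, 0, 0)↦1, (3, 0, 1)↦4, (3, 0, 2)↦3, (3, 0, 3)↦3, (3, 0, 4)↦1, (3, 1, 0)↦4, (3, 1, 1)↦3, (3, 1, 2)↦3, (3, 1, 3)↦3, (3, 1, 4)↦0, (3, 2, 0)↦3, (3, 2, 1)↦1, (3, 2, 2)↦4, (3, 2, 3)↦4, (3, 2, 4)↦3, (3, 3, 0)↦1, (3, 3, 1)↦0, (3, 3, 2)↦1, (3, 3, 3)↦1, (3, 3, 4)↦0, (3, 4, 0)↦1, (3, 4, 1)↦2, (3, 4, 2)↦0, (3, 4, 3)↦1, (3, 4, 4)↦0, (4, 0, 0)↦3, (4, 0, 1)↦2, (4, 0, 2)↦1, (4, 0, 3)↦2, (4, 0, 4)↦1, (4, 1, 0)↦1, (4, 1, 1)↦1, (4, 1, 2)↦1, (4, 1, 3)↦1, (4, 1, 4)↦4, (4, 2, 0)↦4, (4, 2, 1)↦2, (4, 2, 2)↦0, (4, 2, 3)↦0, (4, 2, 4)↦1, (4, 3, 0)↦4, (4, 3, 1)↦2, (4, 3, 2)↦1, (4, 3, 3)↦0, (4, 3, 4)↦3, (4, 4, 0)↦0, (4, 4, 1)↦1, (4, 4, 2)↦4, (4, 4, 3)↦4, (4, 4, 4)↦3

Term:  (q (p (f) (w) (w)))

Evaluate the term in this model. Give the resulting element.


value = 3

  f = 1
  w = 4
  w = 4
  (p (f) (w) (w)) = p(1, 4, 4) = 4
  (q (p (f) (w) (w))) = q(4,) = 3


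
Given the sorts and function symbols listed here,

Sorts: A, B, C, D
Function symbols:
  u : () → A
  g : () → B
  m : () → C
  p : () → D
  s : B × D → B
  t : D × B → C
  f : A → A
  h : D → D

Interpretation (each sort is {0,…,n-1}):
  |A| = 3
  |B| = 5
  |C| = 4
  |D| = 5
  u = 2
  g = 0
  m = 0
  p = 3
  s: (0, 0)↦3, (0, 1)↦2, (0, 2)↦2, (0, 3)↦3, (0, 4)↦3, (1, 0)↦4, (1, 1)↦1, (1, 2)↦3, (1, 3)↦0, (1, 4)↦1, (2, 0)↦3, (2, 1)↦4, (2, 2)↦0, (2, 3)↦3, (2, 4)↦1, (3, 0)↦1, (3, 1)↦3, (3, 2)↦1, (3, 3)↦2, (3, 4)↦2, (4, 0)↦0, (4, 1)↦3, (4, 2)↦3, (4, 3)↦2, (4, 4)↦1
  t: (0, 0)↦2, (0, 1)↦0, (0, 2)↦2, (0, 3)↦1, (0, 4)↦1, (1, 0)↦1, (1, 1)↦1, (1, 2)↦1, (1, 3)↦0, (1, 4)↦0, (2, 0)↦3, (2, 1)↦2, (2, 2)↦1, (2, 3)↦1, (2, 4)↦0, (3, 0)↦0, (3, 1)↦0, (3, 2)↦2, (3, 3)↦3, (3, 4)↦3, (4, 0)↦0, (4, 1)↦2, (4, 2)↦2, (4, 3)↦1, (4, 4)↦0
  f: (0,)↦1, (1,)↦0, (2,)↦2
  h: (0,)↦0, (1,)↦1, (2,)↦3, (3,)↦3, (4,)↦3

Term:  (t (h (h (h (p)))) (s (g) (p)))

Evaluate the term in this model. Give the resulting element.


value = 3

  p = 3
  (h (p)) = h(3,) = 3
  (h (h (p))) = h(3,) = 3
  (h (h (h (p)))) = h(3,) = 3
  g = 0
  p = 3
  (s (g) (p)) = s(0, 3) = 3
  (t (h (h (h (p)))) (s (g) (p))) = t(3, 3) = 3


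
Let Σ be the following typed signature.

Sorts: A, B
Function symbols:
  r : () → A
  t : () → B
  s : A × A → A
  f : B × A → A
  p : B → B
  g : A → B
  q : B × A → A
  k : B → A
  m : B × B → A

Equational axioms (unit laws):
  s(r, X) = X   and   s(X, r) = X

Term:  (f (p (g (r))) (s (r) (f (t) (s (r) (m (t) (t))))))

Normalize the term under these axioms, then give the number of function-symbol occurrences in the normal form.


size = 9

1. (f (p (g (r))) (s (r) (f (t) (s (r) (m (t) (t))))))  →  (f (p (g (r))) (f (t) (s (r) (m (t) (t)))))
2. (f (p (g (r))) (f (t) (s (r) (m (t) (t)))))  →  (f (p (g (r))) (f (t) (m (t) (t))))
normal form: (f (p (g (r))) (f (t) (m (t) (t))))


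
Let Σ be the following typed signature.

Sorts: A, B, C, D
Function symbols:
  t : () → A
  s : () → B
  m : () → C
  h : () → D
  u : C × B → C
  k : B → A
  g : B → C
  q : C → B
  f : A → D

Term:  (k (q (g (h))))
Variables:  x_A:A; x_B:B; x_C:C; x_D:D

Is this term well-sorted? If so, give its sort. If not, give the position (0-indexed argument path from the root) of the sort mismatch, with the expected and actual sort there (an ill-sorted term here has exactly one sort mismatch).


      (h) : D
    (g (h)) : ✗ arg 0 at [0, 0, 0] has sort D, expected B

ill-sorted at position [0, 0, 0]: expected B, got D


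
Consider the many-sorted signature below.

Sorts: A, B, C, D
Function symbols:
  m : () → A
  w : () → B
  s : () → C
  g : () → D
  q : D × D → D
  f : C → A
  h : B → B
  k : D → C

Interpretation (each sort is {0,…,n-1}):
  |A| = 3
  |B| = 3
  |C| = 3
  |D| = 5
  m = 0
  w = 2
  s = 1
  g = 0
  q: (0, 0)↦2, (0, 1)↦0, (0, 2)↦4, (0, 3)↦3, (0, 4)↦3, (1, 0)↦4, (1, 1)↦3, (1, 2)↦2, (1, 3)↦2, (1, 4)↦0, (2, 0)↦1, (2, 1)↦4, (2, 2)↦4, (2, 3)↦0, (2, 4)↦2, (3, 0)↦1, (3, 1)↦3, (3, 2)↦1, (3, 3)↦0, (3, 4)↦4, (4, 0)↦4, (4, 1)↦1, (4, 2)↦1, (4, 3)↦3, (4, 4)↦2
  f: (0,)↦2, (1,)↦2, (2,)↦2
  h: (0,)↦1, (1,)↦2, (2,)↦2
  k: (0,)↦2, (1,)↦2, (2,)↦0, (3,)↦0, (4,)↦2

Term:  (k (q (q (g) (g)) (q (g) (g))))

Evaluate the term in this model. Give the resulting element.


value = 2

  g = 0
  g = 0
  (q (g) (g)) = q(0, 0) = 2
  g = 0
  g = 0
  (q (g) (g)) = q(0, 0) = 2
  (q (q (g) (g)) (q (g) (g))) = q(2, 2) = 4
  (k (q (q (g) (g)) (q (g) (g)))) = k(4,) = 2


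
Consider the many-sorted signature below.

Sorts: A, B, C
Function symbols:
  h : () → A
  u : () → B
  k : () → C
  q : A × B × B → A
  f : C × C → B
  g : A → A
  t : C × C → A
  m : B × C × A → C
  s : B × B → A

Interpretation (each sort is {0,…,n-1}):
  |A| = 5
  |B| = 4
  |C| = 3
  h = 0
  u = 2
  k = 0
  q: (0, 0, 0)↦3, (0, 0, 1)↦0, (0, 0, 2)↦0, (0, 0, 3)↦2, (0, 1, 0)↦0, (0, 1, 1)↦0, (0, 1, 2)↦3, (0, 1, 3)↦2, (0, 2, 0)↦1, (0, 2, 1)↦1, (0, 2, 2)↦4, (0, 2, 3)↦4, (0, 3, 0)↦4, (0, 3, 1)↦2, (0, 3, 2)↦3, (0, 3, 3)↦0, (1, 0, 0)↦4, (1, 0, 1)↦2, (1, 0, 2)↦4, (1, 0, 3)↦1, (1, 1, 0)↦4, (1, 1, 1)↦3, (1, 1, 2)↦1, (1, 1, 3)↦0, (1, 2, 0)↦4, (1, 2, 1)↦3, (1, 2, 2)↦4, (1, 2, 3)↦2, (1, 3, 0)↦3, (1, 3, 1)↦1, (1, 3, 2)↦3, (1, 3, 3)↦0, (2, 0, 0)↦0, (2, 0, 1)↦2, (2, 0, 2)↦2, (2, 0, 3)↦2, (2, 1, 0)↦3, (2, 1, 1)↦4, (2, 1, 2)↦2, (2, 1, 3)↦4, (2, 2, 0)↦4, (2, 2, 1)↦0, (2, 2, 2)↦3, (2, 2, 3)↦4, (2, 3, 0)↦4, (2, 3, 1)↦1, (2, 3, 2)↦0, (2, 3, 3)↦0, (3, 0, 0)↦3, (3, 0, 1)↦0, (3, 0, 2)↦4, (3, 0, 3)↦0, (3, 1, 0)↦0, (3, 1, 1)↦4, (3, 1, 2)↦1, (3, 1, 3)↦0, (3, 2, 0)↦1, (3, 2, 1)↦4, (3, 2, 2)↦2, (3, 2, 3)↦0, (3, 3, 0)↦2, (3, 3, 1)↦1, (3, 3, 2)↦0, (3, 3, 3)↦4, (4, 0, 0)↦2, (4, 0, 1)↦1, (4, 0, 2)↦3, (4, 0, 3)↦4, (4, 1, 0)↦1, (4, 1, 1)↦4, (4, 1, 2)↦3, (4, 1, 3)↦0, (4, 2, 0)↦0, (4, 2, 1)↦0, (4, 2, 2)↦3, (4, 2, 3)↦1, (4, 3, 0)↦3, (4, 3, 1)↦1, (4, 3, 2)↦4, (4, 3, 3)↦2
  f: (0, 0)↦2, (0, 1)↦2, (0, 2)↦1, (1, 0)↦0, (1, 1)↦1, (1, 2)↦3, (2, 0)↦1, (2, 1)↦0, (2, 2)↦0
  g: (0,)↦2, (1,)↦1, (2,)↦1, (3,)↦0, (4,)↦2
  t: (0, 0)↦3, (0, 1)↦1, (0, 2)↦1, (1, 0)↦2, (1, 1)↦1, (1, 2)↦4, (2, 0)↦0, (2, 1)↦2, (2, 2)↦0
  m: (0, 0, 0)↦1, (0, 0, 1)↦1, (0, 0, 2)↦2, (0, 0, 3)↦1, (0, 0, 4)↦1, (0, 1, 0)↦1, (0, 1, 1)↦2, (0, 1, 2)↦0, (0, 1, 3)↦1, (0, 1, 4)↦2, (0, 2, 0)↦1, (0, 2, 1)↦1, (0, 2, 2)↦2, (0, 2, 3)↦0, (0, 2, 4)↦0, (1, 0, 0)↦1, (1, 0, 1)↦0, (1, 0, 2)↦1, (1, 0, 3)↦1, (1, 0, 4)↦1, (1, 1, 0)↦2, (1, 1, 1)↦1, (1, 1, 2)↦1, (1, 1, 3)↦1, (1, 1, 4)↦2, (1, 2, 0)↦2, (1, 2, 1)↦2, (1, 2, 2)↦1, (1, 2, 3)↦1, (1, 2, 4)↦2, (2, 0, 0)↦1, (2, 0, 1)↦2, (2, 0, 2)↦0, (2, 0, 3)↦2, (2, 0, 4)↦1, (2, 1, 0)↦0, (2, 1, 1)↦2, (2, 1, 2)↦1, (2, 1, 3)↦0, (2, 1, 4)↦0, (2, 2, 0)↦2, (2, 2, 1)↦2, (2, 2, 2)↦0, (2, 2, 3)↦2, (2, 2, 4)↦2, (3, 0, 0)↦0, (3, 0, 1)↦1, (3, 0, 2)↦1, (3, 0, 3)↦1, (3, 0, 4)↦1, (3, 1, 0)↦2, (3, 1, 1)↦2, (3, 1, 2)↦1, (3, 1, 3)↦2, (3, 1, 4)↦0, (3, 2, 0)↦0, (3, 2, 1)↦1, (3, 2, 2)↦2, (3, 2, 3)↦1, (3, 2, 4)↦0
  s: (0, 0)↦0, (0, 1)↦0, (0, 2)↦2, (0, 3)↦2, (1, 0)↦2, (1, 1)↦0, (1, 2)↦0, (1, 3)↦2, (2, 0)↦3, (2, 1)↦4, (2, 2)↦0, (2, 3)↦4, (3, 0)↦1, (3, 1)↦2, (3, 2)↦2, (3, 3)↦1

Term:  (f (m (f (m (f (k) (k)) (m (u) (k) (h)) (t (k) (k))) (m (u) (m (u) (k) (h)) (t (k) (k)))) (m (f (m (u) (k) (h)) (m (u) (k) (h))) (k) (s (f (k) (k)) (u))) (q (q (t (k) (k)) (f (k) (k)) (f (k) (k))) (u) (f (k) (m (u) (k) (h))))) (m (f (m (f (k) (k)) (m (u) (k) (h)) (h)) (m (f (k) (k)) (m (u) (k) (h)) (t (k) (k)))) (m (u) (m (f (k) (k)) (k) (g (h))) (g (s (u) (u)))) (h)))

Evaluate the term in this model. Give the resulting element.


value = 2

  k = 0
  k = 0
  (f (k) (k)) = f(0, 0) = 2
  u = 2
  k = 0
  h = 0
  (m (u) (k) (h)) = m(2, 0, 0) = 1
  k = 0
  k = 0
  (t (k) (k)) = t(0, 0) = 3
  (m (f (k) (k)) (m (u) (k) (h)) (t (k) (k))) = m(2, 1, 3) = 0
  u = 2
  u = 2
  k = 0
  h = 0
  (m (u) (k) (h)) = m(2, 0, 0) = 1
  k = 0
  k = 0
  (t (k) (k)) = t(0, 0) = 3
  (m (u) (m (u) (k) (h)) (t (k) (k))) = m(2, 1, 3) = 0
  (f (m (f (k) (k)) (m (u) (k) (h)) (t (k) (k))) (m (u) (m (u) (k) (h)) (t (k) (k)))) = f(0, 0) = 2
  u = 2
  k = 0
  h = 0
  (m (u) (k) (h)) = m(2, 0, 0) = 1
  u = 2
  k = 0
  h = 0
  (m (u) (k) (h)) = m(2, 0, 0) = 1
  (f (m (u) (k) (h)) (m (u) (k) (h))) = f(1, 1) = 1
  k = 0
  k = 0
  k = 0
  (f (k) (k)) = f(0, 0) = 2
  u = 2
  (s (f (k) (k)) (u)) = s(2, 2) = 0
  (m (f (m (u) (k) (h)) (m (u) (k) (h))) (k) (s (f (k) (k)) (u))) = m(1, 0, 0) = 1
  k = 0
  k = 0
  (t (k) (k)) = t(0, 0) = 3
  k = 0
  k = 0
  (f (k) (k)) = f(0, 0) = 2
  k = 0
  k = 0
  (f (k) (k)) = f(0, 0) = 2
  (q (t (k) (k)) (f (k) (k)) (f (k) (k))) = q(3, 2, 2) = 2
  u = 2
  k = 0
  u = 2
  k = 0
  h = 0
  (m (u) (k) (h)) = m(2, 0, 0) = 1
  (f (k) (m (u) (k) (h))) = f(0, 1) = 2
  (q (q (t (k) (k)) (f (k) (k)) (f (k) (k))) (u) (f (k) (m (u) (k) (h)))) = q(2, 2, 2) = 3
  (m (f (m (f (k) (k)) (m (u) (k) (h)) (t (k) (k))) (m (u) (m (u) (k) (h)) (t (k) (k)))) (m (f (m (u) (k) (h)) (m (u) (k) (h))) (k) (s (f (k) (k)) (u))) (q (q (t (k) (k)) (f (k) (k)) (f (k) (k))) (u) (f (k) (m (u) (k) (h))))) = m(2, 1, 3) = 0
  k = 0
  k = 0
  (f (k) (k)) = f(0, 0) = 2
  u = 2
  k = 0
  h = 0
  (m (u) (k) (h)) = m(2, 0, 0) = 1
  h = 0
  (m (f (k) (k)) (m (u) (k) (h)) (h)) = m(2, 1, 0) = 0
  k = 0
  k = 0
  (f (k) (k)) = f(0, 0) = 2
  u = 2
  k = 0
  h = 0
  (m (u) (k) (h)) = m(2, 0, 0) = 1
  k = 0
  k = 0
  (t (k) (k)) = t(0, 0) = 3
  (m (f (k) (k)) (m (u) (k) (h)) (t (k) (k))) = m(2, 1, 3) = 0
  (f (m (f (k) (k)) (m (u) (k) (h)) (h)) (m (f (k) (k)) (m (u) (k) (h)) (t (k) (k)))) = f(0, 0) = 2
  u = 2
  k = 0
  k = 0
  (f (k) (k)) = f(0, 0) = 2
  k = 0
  h = 0
  (g (h)) = g(0,) = 2
  (m (f (k) (k)) (k) (g (h))) = m(2, 0, 2) = 0
  u = 2
  u = 2
  (s (u) (u)) = s(2, 2) = 0
  (g (s (u) (u))) = g(0,) = 2
  (m (u) (m (f (k) (k)) (k) (g (h))) (g (s (u) (u)))) = m(2, 0, 2) = 0
  h = 0
  (m (f (m (f (k) (k)) (m (u) (k) (h)) (h)) (m (f (k) (k)) (m (u) (k) (h)) (t (k) (k)))) (m (u) (m (f (k) (k)) (k) (g (h))) (g (s (u) (u)))) (h)) = m(2, 0, 0) = 1
  (f (m (f (m (f (k) (k)) (m (u) (k) (h)) (t (k) (k))) (m (u) (m (u) (k) (h)) (t (k) (k)))) (m (f (m (u) (k) (h)) (m (u) (k) (h))) (k) (s (f (k) (k)) (u))) (q (q (t (k) (k)) (f (k) (k)) (f (k) (k))) (u) (f (k) (m (u) (k) (h))))) (m (f (m (f (k) (k)) (m (u) (k) (h)) (h)) (m (f (k) (k)) (m (u) (k) (h)) (t (k) (k)))) (m (u) (m (f (k) (k)) (k) (g (h))) (g (s (u) (u)))) (h))) = f(0, 1) = 2


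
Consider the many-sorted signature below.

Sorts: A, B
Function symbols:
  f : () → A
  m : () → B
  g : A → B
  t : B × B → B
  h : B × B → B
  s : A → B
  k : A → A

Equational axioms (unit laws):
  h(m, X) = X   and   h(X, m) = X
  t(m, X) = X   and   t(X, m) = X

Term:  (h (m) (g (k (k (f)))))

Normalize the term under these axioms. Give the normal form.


normal form = (g (k (k (f))))

1. (h (m) (g (k (k (f)))))  →  (g (k (k (f))))


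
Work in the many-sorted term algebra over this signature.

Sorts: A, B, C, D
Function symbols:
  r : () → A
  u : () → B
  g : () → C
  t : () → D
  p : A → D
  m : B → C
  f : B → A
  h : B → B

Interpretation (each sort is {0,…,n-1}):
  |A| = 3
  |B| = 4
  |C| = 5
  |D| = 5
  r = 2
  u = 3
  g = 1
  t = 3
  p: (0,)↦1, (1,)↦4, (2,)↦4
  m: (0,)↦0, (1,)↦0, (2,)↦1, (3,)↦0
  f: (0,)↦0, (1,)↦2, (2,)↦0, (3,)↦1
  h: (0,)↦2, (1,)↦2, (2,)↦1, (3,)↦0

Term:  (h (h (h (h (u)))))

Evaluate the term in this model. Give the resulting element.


value = 2

  u = 3
  (h (u)) = h(3,) = 0
  (h (h (u))) = h(0,) = 2
  (h (h (h (u)))) = h(2,) = 1
  (h (h (h (h (u))))) = h(1,) = 2


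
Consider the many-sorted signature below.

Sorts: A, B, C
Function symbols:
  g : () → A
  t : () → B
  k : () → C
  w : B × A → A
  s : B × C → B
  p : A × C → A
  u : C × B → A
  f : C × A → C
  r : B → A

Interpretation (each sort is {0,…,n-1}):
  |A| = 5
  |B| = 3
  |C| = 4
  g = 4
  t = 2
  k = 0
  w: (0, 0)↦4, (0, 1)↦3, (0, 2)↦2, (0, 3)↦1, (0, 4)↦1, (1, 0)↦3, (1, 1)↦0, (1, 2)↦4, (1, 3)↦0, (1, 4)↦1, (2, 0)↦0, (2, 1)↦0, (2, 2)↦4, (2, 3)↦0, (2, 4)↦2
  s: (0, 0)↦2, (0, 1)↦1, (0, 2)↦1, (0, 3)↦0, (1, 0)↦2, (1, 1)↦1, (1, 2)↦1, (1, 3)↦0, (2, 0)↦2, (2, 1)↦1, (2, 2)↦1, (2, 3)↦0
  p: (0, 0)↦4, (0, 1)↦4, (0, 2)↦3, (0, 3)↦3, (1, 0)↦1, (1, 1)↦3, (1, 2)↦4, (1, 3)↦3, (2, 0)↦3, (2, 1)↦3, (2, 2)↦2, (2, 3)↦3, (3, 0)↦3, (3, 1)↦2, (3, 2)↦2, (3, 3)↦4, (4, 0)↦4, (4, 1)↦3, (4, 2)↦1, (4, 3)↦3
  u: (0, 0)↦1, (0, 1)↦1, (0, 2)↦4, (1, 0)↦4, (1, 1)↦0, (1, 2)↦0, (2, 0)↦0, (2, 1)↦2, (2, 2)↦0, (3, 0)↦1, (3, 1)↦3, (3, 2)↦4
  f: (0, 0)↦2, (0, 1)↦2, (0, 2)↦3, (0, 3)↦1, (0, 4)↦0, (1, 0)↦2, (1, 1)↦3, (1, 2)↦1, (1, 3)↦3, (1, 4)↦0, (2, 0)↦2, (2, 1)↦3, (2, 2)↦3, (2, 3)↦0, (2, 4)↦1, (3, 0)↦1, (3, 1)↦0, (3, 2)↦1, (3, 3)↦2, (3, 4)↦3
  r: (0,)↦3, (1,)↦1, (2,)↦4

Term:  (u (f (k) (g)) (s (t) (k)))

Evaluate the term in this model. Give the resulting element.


  k = 0
  g = 4
  (f (k) (g)) = f(0, 4) = 0
  t = 2
  k = 0
  (s (t) (k)) = s(2, 0) = 2
  (u (f (k) (g)) (s (t) (k))) = u(0, 2) = 4

value = 4


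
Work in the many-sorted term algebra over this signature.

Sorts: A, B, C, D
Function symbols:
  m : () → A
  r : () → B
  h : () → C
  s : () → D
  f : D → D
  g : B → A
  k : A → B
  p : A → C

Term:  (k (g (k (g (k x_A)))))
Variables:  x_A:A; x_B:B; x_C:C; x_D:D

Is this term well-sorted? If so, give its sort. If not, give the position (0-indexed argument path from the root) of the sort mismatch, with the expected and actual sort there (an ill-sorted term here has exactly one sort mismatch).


          x_A : A
        (k x_A) : B
      (g (k x_A)) : A
    (k (g (k x_A))) : B
  (g (k (g (k x_A)))) : A
(k (g (k (g (k x_A))))) : B

well-sorted; sort = B


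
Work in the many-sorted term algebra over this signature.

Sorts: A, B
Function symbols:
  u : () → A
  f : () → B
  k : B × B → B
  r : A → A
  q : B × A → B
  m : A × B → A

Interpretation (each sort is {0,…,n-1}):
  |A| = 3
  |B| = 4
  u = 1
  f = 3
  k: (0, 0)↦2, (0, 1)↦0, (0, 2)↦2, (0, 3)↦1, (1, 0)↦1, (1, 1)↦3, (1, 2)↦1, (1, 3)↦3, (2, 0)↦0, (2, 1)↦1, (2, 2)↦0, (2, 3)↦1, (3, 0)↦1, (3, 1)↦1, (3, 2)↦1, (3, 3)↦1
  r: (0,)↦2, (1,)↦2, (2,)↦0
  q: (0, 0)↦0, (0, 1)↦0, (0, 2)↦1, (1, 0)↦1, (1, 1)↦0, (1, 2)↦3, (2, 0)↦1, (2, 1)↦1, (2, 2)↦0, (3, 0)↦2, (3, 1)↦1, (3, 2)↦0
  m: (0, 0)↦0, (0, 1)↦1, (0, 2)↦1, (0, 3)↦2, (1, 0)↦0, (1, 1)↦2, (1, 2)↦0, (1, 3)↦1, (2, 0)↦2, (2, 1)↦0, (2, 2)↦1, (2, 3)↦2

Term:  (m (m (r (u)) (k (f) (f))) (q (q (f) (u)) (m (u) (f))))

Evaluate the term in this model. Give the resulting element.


  u = 1
  (r (u)) = r(1,) = 2
  f = 3
  f = 3
  (k (f) (f)) = k(3, 3) = 1
  (m (r (u)) (k (f) (f))) = m(2, 1) = 0
  f = 3
  u = 1
  (q (f) (u)) = q(3, 1) = 1
  u = 1
  f = 3
  (m (u) (f)) = m(1, 3) = 1
  (q (q (f) (u)) (m (u) (f))) = q(1, 1) = 0
  (m (m (r (u)) (k (f) (f))) (q (q (f) (u)) (m (u) (f)))) = m(0, 0) = 0

value = 0


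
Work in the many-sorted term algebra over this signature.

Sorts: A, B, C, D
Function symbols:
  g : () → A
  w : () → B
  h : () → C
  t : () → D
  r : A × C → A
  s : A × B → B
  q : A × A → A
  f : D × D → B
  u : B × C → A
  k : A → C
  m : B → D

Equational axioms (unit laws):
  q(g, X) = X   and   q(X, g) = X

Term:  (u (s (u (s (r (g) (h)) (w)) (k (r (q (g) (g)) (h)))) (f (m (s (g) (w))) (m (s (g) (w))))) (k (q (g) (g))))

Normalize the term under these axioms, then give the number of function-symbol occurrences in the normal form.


1. (u (s (u (s (r (g) (h)) (w)) (k (r (q (g) (g)) (h)))) (f (m (s (g) (w))) (m (s (g) (w))))) (k (q (g) (g))))  →  (u (s (u (s (r (g) (h)) (w)) (k (r (g) (h)))) (f (m (s (g) (w))) (m (s (g) (w))))) (k (q (g) (g))))
2. (u (s (u (s (r (g) (h)) (w)) (k (r (g) (h)))) (f (m (s (g) (w))) (m (s (g) (w))))) (k (q (g) (g))))  →  (u (s (u (s (r (g) (h)) (w)) (k (r (g) (h)))) (f (m (s (g) (w))) (m (s (g) (w))))) (k (g)))
normal form: (u (s (u (s (r (g) (h)) (w)) (k (r (g) (h)))) (f (m (s (g) (w))) (m (s (g) (w))))) (k (g)))

size = 23


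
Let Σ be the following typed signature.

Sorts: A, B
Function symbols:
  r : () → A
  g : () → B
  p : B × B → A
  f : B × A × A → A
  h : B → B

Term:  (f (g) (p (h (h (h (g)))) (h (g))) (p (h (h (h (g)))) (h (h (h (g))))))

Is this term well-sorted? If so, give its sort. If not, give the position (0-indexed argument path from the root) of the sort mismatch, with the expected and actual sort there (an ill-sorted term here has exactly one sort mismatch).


  (g) : B
          (g) : B
        (h (g)) : B
      (h (h (g))) : B
    (h (h (h (g)))) : B
      (g) : B
    (h (g)) : B
  (p (h (h (h (g)))) (h (g))) : A
          (g) : B
        (h (g)) : B
      (h (h (g))) : B
    (h (h (h (g)))) : B
          (g) : B
        (h (g)) : B
      (h (h (g))) : B
    (h (h (h (g)))) : B
  (p (h (h (h (g)))) (h (h (h (g))))) : A
(f (g) (p (h (h (h (g)))) (h (g))) (p (h (h (h (g)))) (h (h (h (g)))))) : A

well-sorted; sort = A


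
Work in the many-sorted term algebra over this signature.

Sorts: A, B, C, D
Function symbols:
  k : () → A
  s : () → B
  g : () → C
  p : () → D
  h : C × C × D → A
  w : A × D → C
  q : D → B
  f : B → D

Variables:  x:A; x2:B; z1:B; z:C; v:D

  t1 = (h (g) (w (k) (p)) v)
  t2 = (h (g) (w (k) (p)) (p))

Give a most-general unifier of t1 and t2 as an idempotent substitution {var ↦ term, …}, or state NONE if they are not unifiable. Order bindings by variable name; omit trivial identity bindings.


{v ↦ (p)}


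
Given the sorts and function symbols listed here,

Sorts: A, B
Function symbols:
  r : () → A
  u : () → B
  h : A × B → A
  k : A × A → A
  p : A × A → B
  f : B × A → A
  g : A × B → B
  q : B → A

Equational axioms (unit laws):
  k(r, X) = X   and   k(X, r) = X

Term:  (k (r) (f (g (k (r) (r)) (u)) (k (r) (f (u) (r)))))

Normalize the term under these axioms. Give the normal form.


normal form = (f (g (r) (u)) (f (u) (r)))

1. (k (r) (f (g (k (r) (r)) (u)) (k (r) (f (u) (r)))))  →  (f (g (k (r) (r)) (u)) (k (r) (f (u) (r))))
2. (f (g (k (r) (r)) (u)) (k (r) (f (u) (r))))  →  (f (g (r) (u)) (k (r) (f (u) (r))))
3. (f (g (r) (u)) (k (r) (f (u) (r))))  →  (f (g (r) (u)) (f (u) (r)))


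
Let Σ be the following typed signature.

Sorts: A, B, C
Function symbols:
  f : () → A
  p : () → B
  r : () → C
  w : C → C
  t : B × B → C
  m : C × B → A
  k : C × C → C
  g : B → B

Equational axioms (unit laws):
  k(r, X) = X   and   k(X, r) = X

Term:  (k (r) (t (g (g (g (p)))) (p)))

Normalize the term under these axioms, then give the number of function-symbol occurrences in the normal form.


1. (k (r) (t (g (g (g (p)))) (p)))  →  (t (g (g (g (p)))) (p))
normal form: (t (g (g (g (p)))) (p))

size = 6


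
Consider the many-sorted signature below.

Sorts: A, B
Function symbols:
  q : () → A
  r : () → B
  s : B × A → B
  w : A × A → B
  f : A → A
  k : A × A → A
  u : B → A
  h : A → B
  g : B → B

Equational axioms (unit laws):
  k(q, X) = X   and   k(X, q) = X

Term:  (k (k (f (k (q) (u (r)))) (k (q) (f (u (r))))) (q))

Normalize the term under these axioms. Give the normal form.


normal form = (k (f (u (r))) (f (u (r))))

1. (k (k (f (k (q) (u (r)))) (k (q) (f (u (r))))) (q))  →  (k (f (k (q) (u (r)))) (k (q) (f (u (r)))))
2. (k (f (k (q) (u (r)))) (k (q) (f (u (r)))))  →  (k (f (u (r))) (k (q) (f (u (r)))))
3. (k (f (u (r))) (k (q) (f (u (r)))))  →  (k (f (u (r))) (f (u (r))))


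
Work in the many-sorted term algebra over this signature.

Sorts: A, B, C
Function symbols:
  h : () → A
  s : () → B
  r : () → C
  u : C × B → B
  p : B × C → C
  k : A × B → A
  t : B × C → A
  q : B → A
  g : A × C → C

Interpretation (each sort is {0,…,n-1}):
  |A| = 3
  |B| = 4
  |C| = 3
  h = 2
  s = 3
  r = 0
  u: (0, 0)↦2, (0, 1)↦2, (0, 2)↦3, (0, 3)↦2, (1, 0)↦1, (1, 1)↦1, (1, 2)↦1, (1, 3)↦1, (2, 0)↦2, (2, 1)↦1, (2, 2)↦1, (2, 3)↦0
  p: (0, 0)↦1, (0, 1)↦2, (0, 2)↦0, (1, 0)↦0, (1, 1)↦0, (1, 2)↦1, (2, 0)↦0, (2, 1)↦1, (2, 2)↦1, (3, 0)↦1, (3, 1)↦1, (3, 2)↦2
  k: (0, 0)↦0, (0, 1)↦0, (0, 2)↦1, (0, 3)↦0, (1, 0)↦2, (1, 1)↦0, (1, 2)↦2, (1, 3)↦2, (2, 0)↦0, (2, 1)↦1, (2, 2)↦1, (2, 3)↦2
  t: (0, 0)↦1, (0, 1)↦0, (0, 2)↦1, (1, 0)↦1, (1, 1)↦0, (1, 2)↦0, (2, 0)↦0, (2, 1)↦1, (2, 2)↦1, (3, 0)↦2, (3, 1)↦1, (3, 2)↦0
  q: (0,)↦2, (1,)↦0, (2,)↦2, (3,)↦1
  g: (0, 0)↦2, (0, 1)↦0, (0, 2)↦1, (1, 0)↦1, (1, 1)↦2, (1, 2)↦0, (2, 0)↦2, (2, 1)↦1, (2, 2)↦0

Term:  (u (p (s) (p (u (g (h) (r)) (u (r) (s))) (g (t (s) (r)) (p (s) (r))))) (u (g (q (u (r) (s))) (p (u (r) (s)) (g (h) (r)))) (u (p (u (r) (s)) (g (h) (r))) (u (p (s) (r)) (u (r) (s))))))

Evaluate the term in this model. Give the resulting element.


  s = 3
  h = 2
  r = 0
  (g (h) (r)) = g(2, 0) = 2
  r = 0
  s = 3
  (u (r) (s)) = u(0, 3) = 2
  (u (g (h) (r)) (u (r) (s))) = u(2, 2) = 1
  s = 3
  r = 0
  (t (s) (r)) = t(3, 0) = 2
  s = 3
  r = 0
  (p (s) (r)) = p(3, 0) = 1
  (g (t (s) (r)) (p (s) (r))) = g(2, 1) = 1
  (p (u (g (h) (r)) (u (r) (s))) (g (t (s) (r)) (p (s) (r)))) = p(1, 1) = 0
  (p (s) (p (u (g (h) (r)) (u (r) (s))) (g (t (s) (r)) (p (s) (r))))) = p(3, 0) = 1
  r = 0
  s = 3
  (u (r) (s)) = u(0, 3) = 2
  (q (u (r) (s))) = q(2,) = 2
  r = 0
  s = 3
  (u (r) (s)) = u(0, 3) = 2
  h = 2
  r = 0
  (g (h) (r)) = g(2, 0) = 2
  (p (u (r) (s)) (g (h) (r))) = p(2, 2) = 1
  (g (q (u (r) (s))) (p (u (r) (s)) (g (h) (r)))) = g(2, 1) = 1
  r = 0
  s = 3
  (u (r) (s)) = u(0, 3) = 2
  h = 2
  r = 0
  (g (h) (r)) = g(2, 0) = 2
  (p (u (r) (s)) (g (h) (r))) = p(2, 2) = 1
  s = 3
  r = 0
  (p (s) (r)) = p(3, 0) = 1
  r = 0
  s = 3
  (u (r) (s)) = u(0, 3) = 2
  (u (p (s) (r)) (u (r) (s))) = u(1, 2) = 1
  (u (p (u (r) (s)) (g (h) (r))) (u (p (s) (r)) (u (r) (s)))) = u(1, 1) = 1
  (u (g (q (u (r) (s))) (p (u (r) (s)) (g (h) (r)))) (u (p (u (r) (s)) (g (h) (r))) (u (p (s) (r)) (u (r) (s))))) = u(1, 1) = 1
  (u (p (s) (p (u (g (h) (r)) (u (r) (s))) (g (t (s) (r)) (p (s) (r))))) (u (g (q (u (r) (s))) (p (u (r) (s)) (g (h) (r)))) (u (p (u (r) (s)) (g (h) (r))) (u (p (s) (r)) (u (r) (s)))))) = u(1, 1) = 1

value = 1


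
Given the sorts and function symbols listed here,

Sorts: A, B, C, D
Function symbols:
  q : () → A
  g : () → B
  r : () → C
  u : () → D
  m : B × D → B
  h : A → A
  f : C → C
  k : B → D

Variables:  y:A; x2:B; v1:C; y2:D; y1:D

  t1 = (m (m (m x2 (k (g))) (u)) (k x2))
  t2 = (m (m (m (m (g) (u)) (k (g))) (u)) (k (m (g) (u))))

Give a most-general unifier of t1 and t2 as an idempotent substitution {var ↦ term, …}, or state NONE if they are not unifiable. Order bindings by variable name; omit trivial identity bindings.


{x2 ↦ (m (g) (u))}


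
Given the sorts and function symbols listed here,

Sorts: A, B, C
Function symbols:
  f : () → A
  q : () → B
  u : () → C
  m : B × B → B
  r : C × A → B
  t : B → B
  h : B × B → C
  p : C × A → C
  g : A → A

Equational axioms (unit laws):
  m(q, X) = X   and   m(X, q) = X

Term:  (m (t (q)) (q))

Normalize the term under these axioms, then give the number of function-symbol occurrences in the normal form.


1. (m (t (q)) (q))  →  (t (q))
normal form: (t (q))

size = 2


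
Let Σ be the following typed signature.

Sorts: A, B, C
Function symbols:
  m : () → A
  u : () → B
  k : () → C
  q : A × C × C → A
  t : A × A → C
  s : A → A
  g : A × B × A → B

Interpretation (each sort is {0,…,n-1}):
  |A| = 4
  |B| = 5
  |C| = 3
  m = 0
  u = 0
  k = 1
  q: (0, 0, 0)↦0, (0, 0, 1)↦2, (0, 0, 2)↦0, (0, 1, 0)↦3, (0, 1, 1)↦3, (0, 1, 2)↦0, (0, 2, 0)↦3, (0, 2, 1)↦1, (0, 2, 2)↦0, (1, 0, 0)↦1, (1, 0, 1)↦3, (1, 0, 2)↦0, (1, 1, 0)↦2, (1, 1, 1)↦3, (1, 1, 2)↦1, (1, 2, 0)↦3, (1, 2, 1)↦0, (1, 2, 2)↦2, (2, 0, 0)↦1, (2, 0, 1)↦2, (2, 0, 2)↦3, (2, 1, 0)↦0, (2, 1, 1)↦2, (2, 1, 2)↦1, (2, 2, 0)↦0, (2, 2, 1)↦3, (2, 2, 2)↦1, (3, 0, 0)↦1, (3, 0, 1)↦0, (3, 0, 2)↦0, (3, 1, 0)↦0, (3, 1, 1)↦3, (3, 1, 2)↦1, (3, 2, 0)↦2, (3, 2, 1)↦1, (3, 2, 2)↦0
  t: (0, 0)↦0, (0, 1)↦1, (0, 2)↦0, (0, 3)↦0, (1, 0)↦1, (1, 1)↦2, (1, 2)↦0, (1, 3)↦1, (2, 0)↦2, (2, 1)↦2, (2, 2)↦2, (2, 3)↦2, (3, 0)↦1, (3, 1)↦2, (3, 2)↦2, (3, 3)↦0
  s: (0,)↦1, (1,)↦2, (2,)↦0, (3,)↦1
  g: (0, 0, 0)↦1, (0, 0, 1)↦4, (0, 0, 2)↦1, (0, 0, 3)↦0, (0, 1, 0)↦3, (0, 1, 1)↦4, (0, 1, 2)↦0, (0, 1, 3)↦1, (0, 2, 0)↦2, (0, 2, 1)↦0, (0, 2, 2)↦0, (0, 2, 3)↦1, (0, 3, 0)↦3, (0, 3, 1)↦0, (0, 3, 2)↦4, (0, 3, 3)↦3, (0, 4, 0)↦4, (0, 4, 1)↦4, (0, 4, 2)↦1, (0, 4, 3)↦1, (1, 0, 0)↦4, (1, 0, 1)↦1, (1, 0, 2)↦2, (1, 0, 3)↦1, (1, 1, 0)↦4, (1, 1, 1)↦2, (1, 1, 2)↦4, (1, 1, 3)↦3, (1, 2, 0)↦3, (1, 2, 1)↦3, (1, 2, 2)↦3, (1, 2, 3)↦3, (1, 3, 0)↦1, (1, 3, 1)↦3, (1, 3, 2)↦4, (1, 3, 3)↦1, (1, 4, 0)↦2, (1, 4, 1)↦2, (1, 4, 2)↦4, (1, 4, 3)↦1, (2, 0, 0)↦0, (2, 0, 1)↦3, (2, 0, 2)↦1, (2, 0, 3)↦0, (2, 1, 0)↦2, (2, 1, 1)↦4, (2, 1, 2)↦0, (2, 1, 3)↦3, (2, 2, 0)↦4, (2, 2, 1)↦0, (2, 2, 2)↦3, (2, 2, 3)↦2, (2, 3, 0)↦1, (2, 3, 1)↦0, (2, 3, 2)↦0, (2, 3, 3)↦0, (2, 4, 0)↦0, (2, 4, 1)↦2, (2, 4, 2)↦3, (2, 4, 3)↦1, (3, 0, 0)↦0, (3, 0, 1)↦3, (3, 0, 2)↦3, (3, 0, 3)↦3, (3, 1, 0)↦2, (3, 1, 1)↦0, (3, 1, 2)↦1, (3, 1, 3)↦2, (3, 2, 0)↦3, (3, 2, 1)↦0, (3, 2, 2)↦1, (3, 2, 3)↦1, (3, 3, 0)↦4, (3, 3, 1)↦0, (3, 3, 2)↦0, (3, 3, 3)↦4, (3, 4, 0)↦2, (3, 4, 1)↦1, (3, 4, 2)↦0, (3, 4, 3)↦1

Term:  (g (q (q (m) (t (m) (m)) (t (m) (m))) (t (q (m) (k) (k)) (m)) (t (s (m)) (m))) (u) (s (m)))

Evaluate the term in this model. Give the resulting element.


  m = 0
  m = 0
  m = 0
  (t (m) (m)) = t(0, 0) = 0
  m = 0
  m = 0
  (t (m) (m)) = t(0, 0) = 0
  (q (m) (t (m) (m)) (t (m) (m))) = q(0, 0, 0) = 0
  m = 0
  k = 1
  k = 1
  (q (m) (k) (k)) = q(0, 1, 1) = 3
  m = 0
  (t (q (m) (k) (k)) (m)) = t(3, 0) = 1
  m = 0
  (s (m)) = s(0,) = 1
  m = 0
  (t (s (m)) (m)) = t(1, 0) = 1
  (q (q (m) (t (m) (m)) (t (m) (m))) (t (q (m) (k) (k)) (m)) (t (s (m)) (m))) = q(0, 1, 1) = 3
  u = 0
  m = 0
  (s (m)) = s(0,) = 1
  (g (q (q (m) (t (m) (m)) (t (m) (m))) (t (q (m) (k) (k)) (m)) (t (s (m)) (m))) (u) (s (m))) = g(3, 0, 1) = 3

value = 3


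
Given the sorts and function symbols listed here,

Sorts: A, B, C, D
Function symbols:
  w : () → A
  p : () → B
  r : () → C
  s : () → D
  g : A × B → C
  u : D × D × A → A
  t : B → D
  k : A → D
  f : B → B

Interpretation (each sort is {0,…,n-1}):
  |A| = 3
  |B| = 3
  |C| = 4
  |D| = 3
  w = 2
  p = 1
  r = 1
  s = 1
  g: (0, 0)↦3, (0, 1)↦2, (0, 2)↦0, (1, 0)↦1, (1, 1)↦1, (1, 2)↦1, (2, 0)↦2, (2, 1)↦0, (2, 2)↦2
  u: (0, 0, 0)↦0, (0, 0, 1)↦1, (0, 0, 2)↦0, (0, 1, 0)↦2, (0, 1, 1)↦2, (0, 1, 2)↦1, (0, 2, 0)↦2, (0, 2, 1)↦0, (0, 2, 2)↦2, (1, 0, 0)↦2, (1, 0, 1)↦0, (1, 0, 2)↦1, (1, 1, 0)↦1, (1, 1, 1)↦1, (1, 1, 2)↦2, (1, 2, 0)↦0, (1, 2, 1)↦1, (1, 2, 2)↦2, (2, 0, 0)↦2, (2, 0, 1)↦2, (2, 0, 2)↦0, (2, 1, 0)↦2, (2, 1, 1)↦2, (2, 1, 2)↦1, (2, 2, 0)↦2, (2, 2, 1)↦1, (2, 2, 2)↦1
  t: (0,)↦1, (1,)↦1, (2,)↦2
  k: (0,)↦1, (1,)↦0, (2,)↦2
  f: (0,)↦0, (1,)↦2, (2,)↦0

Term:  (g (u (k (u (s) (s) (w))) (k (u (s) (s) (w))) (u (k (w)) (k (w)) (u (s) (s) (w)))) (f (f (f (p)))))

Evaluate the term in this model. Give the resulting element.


  s = 1
  s = 1
  w = 2
  (u (s) (s) (w)) = u(1, 1, 2) = 2
  (k (u (s) (s) (w))) = k(2,) = 2
  s = 1
  s = 1
  w = 2
  (u (s) (s) (w)) = u(1, 1, 2) = 2
  (k (u (s) (s) (w))) = k(2,) = 2
  w = 2
  (k (w)) = k(2,) = 2
  w = 2
  (k (w)) = k(2,) = 2
  s = 1
  s = 1
  w = 2
  (u (s) (s) (w)) = u(1, 1, 2) = 2
  (u (k (w)) (k (w)) (u (s) (s) (w))) = u(2, 2, 2) = 1
  (u (k (u (s) (s) (w))) (k (u (s) (s) (w))) (u (k (w)) (k (w)) (u (s) (s) (w)))) = u(2, 2, 1) = 1
  p = 1
  (f (p)) = f(1,) = 2
  (f (f (p))) = f(2,) = 0
  (f (f (f (p)))) = f(0,) = 0
  (g (u (k (u (s) (s) (w))) (k (u (s) (s) (w))) (u (k (w)) (k (w)) (u (s) (s) (w)))) (f (f (f (p))))) = g(1, 0) = 1

value = 1


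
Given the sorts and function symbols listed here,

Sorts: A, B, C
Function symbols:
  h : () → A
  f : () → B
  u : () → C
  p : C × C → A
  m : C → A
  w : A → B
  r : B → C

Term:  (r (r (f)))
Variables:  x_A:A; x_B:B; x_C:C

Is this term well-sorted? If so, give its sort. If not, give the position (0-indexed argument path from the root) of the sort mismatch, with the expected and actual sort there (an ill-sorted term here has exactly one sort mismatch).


    (f) : B
  (r (f)) : C
(r (r (f))) : ✗ arg 0 at [0] has sort C, expected B

ill-sorted at position [0]: expected B, got C


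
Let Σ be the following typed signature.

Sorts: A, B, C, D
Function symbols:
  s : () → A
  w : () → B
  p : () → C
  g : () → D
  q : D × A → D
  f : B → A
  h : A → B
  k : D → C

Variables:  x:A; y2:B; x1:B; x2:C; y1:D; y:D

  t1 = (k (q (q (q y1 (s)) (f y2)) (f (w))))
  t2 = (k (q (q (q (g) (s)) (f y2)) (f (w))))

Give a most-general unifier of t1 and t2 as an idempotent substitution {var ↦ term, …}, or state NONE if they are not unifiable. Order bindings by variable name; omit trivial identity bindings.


{y1 ↦ (g)}


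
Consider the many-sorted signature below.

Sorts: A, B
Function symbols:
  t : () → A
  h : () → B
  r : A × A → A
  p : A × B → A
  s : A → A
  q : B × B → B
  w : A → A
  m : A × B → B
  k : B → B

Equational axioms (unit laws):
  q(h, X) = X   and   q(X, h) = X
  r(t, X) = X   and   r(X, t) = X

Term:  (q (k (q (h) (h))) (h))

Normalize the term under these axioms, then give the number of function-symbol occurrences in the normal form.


1. (q (k (q (h) (h))) (h))  →  (k (q (h) (h)))
2. (k (q (h) (h)))  →  (k (h))
normal form: (k (h))

size = 2


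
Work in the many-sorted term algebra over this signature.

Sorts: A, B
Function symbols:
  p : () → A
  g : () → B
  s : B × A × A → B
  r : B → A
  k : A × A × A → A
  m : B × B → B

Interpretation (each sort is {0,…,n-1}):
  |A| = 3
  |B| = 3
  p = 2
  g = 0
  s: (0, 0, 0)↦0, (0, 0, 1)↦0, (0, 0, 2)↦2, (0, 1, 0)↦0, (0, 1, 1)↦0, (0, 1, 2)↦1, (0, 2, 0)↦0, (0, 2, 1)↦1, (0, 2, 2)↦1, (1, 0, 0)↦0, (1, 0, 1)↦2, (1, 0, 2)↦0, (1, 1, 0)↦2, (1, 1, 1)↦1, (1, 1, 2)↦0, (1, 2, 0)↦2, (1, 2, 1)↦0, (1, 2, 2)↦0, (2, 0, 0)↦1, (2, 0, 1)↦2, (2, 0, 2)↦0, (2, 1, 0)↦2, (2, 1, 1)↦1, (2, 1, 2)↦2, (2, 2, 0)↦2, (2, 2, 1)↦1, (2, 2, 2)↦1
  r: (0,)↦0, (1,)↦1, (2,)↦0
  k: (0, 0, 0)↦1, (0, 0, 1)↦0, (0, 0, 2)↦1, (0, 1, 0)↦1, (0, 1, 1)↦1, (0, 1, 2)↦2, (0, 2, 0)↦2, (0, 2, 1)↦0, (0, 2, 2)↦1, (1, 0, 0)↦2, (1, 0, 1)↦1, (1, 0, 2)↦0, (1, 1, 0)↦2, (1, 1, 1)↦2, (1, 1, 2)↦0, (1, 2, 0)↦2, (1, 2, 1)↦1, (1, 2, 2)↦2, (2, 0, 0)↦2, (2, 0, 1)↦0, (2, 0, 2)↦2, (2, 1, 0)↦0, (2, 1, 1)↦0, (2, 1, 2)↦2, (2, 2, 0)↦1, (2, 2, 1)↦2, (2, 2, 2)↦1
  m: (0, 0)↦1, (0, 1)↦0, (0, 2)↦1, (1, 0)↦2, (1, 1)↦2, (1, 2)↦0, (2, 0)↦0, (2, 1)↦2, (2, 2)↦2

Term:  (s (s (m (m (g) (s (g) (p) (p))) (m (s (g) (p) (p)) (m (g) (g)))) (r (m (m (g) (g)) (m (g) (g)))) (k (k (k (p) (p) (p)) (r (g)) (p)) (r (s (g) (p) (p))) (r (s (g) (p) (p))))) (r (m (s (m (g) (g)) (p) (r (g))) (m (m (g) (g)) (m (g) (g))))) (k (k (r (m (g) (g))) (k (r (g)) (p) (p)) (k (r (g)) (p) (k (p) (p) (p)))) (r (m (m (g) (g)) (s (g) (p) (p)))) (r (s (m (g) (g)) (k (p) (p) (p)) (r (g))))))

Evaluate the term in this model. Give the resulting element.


  g = 0
  g = 0
  p = 2
  p = 2
  (s (g) (p) (p)) = s(0, 2, 2) = 1
  (m (g) (s (g) (p) (p))) = m(0, 1) = 0
  g = 0
  p = 2
  p = 2
  (s (g) (p) (p)) = s(0, 2, 2) = 1
  g = 0
  g = 0
  (m (g) (g)) = m(0, 0) = 1
  (m (s (g) (p) (p)) (m (g) (g))) = m(1, 1) = 2
  (m (m (g) (s (g) (p) (p))) (m (s (g) (p) (p)) (m (g) (g)))) = m(0, 2) = 1
  g = 0
  g = 0
  (m (g) (g)) = m(0, 0) = 1
  g = 0
  g = 0
  (m (g) (g)) = m(0, 0) = 1
  (m (m (g) (g)) (m (g) (g))) = m(1, 1) = 2
  (r (m (m (g) (g)) (m (g) (g)))) = r(2,) = 0
  p = 2
  p = 2
  p = 2
  (k (p) (p) (p)) = k(2, 2, 2) = 1
  g = 0
  (r (g)) = r(0,) = 0
  p = 2
  (k (k (p) (p) (p)) (r (g)) (p)) = k(1, 0, 2) = 0
  g = 0
  p = 2
  p = 2
  (s (g) (p) (p)) = s(0, 2, 2) = 1
  (r (s (g) (p) (p))) = r(1,) = 1
  g = 0
  p = 2
  p = 2
  (s (g) (p) (p)) = s(0, 2, 2) = 1
  (r (s (g) (p) (p))) = r(1,) = 1
  (k (k (k (p) (p) (p)) (r (g)) (p)) (r (s (g) (p) (p))) (r (s (g) (p) (p)))) = k(0, 1, 1) = 1
  (s (m (m (g) (s (g) (p) (p))) (m (s (g) (p) (p)) (m (g) (g)))) (r (m (m (g) (g)) (m (g) (g)))) (k (k (k (p) (p) (p)) (r (g)) (p)) (r (s (g) (p) (p))) (r (s (g) (p) (p))))) = s(1, 0, 1) = 2
  g = 0
  g = 0
  (m (g) (g)) = m(0, 0) = 1
  p = 2
  g = 0
  (r (g)) = r(0,) = 0
  (s (m (g) (g)) (p) (r (g))) = s(1, 2, 0) = 2
  g = 0
  g = 0
  (m (g) (g)) = m(0, 0) = 1
  g = 0
  g = 0
  (m (g) (g)) = m(0, 0) = 1
  (m (m (g) (g)) (m (g) (g))) = m(1, 1) = 2
  (m (s (m (g) (g)) (p) (r (g))) (m (m (g) (g)) (m (g) (g)))) = m(2, 2) = 2
  (r (m (s (m (g) (g)) (p) (r (g))) (m (m (g) (g)) (m (g) (g))))) = r(2,) = 0
  g = 0
  g = 0
  (m (g) (g)) = m(0, 0) = 1
  (r (m (g) (g))) = r(1,) = 1
  g = 0
  (r (g)) = r(0,) = 0
  p = 2
  p = 2
  (k (r (g)) (p) (p)) = k(0, 2, 2) = 1
  g = 0
  (r (g)) = r(0,) = 0
  p = 2
  p = 2
  p = 2
  p = 2
  (k (p) (p) (p)) = k(2, 2, 2) = 1
  (k (r (g)) (p) (k (p) (p) (p))) = k(0, 2, 1) = 0
  (k (r (m (g) (g))) (k (r (g)) (p) (p)) (k (r (g)) (p) (k (p) (p) (p)))) = k(1, 1, 0) = 2
  g = 0
  g = 0
  (m (g) (g)) = m(0, 0) = 1
  g = 0
  p = 2
  p = 2
  (s (g) (p) (p)) = s(0, 2, 2) = 1
  (m (m (g) (g)) (s (g) (p) (p))) = m(1, 1) = 2
  (r (m (m (g) (g)) (s (g) (p) (p)))) = r(2,) = 0
  g = 0
  g = 0
  (m (g) (g)) = m(0, 0) = 1
  p = 2
  p = 2
  p = 2
  (k (p) (p) (p)) = k(2, 2, 2) = 1
  g = 0
  (r (g)) = r(0,) = 0
  (s (m (g) (g)) (k (p) (p) (p)) (r (g))) = s(1, 1, 0) = 2
  (r (s (m (g) (g)) (k (p) (p) (p)) (r (g)))) = r(2,) = 0
  (k (k (r (m (g) (g))) (k (r (g)) (p) (p)) (k (r (g)) (p) (k (p) (p) (p)))) (r (m (m (g) (g)) (s (g) (p) (p)))) (r (s (m (g) (g)) (k (p) (p) (p)) (r (g))))) = k(2, 0, 0) = 2
  (s (s (m (m (g) (s (g) (p) (p))) (m (s (g) (p) (p)) (m (g) (g)))) (r (m (m (g) (g)) (m (g) (g)))) (k (k (k (p) (p) (p)) (r (g)) (p)) (r (s (g) (p) (p))) (r (s (g) (p) (p))))) (r (m (s (m (g) (g)) (p) (r (g))) (m (m (g) (g)) (m (g) (g))))) (k (k (r (m (g) (g))) (k (r (g)) (p) (p)) (k (r (g)) (p) (k (p) (p) (p)))) (r (m (m (g) (g)) (s (g) (p) (p)))) (r (s (m (g) (g)) (k (p) (p) (p)) (r (g)))))) = s(2, 0, 2) = 0

value = 0


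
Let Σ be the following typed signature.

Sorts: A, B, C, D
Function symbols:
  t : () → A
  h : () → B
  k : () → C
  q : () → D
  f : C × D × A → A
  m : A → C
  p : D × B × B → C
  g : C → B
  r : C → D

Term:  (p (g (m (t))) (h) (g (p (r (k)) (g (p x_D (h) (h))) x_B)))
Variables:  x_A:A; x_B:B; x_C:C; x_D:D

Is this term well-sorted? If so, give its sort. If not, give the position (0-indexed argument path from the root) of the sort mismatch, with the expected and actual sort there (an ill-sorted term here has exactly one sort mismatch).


      (t) : A
    (m (t)) : C
  (g (m (t))) : B
  (h) : B
        (k) : C
      (r (k)) : D
          x_D : D
          (h) : B
          (h) : B
        (p x_D (h) (h)) : C
      (g (p x_D (h) (h))) : B
      x_B : B
    (p (r (k)) (g (p x_D (h) (h))) x_B) : C
  (g (p (r (k)) (g (p x_D (h) (h))) x_B)) : B
(p (g (m (t))) (h) (g (p (r (k)) (g (p x_D (h) (h))) x_B))) : ✗ arg 0 at [0] has sort B, expected D

ill-sorted at position [0]: expected D, got B


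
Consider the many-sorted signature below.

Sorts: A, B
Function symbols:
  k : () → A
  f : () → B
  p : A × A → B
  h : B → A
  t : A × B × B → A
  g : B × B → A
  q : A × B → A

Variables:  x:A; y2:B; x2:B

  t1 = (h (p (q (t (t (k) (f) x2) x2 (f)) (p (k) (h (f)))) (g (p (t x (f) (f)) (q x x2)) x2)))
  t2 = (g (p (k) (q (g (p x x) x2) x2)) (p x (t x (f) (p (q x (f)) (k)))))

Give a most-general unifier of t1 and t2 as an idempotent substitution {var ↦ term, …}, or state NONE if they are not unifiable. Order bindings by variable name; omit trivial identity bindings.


head clash or occurs-check failure — not unifiable

NONE (not unifiable)


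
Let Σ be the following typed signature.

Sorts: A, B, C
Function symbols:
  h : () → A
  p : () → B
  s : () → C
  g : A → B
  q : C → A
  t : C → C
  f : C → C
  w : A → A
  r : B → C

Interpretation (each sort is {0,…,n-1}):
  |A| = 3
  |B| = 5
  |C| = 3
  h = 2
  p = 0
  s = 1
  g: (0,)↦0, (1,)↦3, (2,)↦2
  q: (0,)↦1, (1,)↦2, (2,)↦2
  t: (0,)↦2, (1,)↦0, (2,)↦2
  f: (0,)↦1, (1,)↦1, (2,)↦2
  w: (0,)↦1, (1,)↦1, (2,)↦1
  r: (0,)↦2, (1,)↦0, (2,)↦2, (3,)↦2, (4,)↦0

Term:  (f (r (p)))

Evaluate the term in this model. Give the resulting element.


value = 2

  p = 0
  (r (p)) = r(0,) = 2
  (f (r (p))) = f(2,) = 2
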